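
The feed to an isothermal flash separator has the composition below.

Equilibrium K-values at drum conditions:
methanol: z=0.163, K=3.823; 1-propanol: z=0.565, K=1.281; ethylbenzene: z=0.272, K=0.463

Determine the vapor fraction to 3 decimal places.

ψ = 0.837

Let ψ = V/F and solve Σ zᵢ(Kᵢ−1)/(1+ψ(Kᵢ−1)) = 0.
Check two-phase: ΣzᵢKᵢ = 1.473 > 1 and Σzᵢ/Kᵢ = 1.071 > 1, so g(0) = 0.473 > 0 and g(1) = -0.071 < 0.
Iterate (Newton) starting at ψ = 0.5:
  ψ = 0.500: g = 0.1303, g' = -0.404 → ψ = 0.822
  ψ = 0.822: g = 0.0059, g' = -0.399 → ψ = 0.837
Converged at ψ = 0.837.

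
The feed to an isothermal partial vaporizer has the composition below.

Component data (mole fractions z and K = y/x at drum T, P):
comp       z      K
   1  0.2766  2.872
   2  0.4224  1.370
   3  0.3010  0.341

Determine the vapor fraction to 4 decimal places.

Material balance + equilibrium reduce to Σ zᵢ(Kᵢ−1)/(1+ψ(Kᵢ−1)) = 0.
g(0) = ΣzᵢKᵢ − 1 = 0.4757 and g(1) = 1 − Σzᵢ/Kᵢ = -0.2873, so a root lies in (0, 1).
Newton–Raphson from ψ = 0.59:
  ψ = 0.5900: g = 0.04978, g' = -0.6078 → ψ = 0.6719
  ψ = 0.6719: g = -0.00148, g' = -0.6483 → ψ = 0.6696
Converged at ψ = 0.6696.

ψ = 0.6696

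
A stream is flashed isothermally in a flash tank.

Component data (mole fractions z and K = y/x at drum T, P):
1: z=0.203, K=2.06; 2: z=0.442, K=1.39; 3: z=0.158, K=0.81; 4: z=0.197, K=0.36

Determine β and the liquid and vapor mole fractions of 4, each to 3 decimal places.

β = 0.689, x_4 = 0.353, y_4 = 0.127

Let β = V/F and solve Σ zᵢ(Kᵢ−1)/(1+β(Kᵢ−1)) = 0.
Feasibility: ΣzᵢKᵢ = 1.231, Σzᵢ/Kᵢ = 1.159 — both > 1, two phases present.
Iterate (Newton) starting at β = 0.5:
  β = 0.500: g = 0.0663, g' = -0.326 → β = 0.703
  β = 0.703: g = -0.0054, g' = -0.391 → β = 0.690
  β = 0.690: g = -0.0000, g' = -0.384 → β = 0.689
Converged at β = 0.689.
Compositions from xᵢ = zᵢ/(1+β(Kᵢ−1)), yᵢ = Kᵢxᵢ:
  1: x = 0.117, y = 0.242
  2: x = 0.348, y = 0.484
  3: x = 0.182, y = 0.147
  4: x = 0.353, y = 0.127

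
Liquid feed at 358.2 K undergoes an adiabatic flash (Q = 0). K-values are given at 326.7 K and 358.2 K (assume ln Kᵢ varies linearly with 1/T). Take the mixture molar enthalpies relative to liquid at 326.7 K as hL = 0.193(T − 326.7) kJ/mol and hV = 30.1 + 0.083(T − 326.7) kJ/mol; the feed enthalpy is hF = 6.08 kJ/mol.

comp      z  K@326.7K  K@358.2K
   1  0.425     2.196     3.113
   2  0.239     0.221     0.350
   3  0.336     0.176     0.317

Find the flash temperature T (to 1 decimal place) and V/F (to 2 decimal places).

T = 335.5 K, V/F = 0.15

Adiabatic flash: solve Rachford–Rice at each trial T, then check hF = ψ·hV(T) + (1−ψ)·hL(T).
  T = 326.7 K: K = (2.196, 0.221, 0.176), RR gives ψ = 0.047, H_out = 1.414 kJ/mol
  T = 358.2 K: K = (3.113, 0.350, 0.317), RR gives ψ = 0.363, H_out = 15.742 kJ/mol
  T = 342.4 K: K = (2.634, 0.281, 0.239), RR gives ψ = 0.220, H_out = 9.264 kJ/mol
  T = 334.5 K: K = (2.409, 0.250, 0.206), RR gives ψ = 0.139, H_out = 5.584 kJ/mol
  T = 338.4 K: K = (2.519, 0.265, 0.222), RR gives ψ = 0.180, H_out = 7.454 kJ/mol
  T = 336.4 K: K = (2.462, 0.257, 0.213), RR gives ψ = 0.160, H_out = 6.510 kJ/mol
Linear interpolation between T = 334.5 (H_out = 5.584) and T = 336.4 (H_out = 6.510) on hF = 6.08 gives T ≈ 335.5 K, at which ψ = 0.15.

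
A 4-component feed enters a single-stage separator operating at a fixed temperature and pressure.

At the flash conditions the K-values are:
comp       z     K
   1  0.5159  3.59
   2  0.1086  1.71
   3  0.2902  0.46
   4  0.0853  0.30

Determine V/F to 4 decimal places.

Newton iteration, V/F⁰ = 0.5:
  V/F = 0.5000: g = 0.33259, g' = -0.9446 → V/F = 0.8521
  V/F = 0.8521: g = 0.02646, g' = -0.9048 → V/F = 0.8813
  V/F = 0.8813: g = -0.00042, g' = -0.9348 → V/F = 0.8809
Converged at V/F = 0.8809.

V/F = 0.8809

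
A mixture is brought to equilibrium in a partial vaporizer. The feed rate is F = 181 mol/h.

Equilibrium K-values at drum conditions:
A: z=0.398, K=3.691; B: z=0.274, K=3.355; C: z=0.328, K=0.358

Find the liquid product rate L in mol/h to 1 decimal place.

L = 14.9 mol/h

Material balance + equilibrium reduce to Σ zᵢ(Kᵢ−1)/(1+β(Kᵢ−1)) = 0.
Feasibility: ΣzᵢKᵢ = 2.506, Σzᵢ/Kᵢ = 1.106 — both > 1, two phases present.
Newton iteration, β⁰ = 0.61:
  β = 0.610: g = 0.3242, g' = -1.034 → β = 0.923
  β = 0.923: g = -0.0066, g' = -1.204 → β = 0.918
Converged at β = 0.918.
Then V = β·F = 0.9179·181 = 166.1 mol/h and L = F − V = 14.9 mol/h.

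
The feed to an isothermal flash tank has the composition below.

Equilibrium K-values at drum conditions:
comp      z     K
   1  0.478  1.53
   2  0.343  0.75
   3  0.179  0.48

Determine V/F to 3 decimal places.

Newton iteration, V/F⁰ = 0.43:
  V/F = 0.430: g = -0.0096, g' = -0.196 → V/F = 0.381
Converged at V/F = 0.381.

V/F = 0.381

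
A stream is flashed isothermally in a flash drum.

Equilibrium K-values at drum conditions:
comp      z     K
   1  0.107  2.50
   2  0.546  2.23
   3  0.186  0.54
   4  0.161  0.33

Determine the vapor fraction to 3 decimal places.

Rachford–Rice: g(ψ) = Σ zᵢ(Kᵢ−1)/(1+ψ(Kᵢ−1)) = 0.
g(0) = ΣzᵢKᵢ − 1 = 0.639 and g(1) = 1 − Σzᵢ/Kᵢ = -0.120, so a root lies in (0, 1).
Newton iteration, ψ⁰ = 0.5:
  ψ = 0.500: g = 0.2342, g' = -0.625 → ψ = 0.875
  ψ = 0.875: g = -0.0108, g' = -0.769 → ψ = 0.861
  ψ = 0.861: g = -0.0001, g' = -0.752 → ψ = 0.860
Converged at ψ = 0.860.

ψ = 0.860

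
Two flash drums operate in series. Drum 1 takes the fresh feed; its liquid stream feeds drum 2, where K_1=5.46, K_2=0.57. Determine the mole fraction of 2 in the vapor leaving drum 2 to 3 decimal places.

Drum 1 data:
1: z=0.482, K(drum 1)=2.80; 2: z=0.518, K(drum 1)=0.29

Drum 1:
Rachford–Rice: g(ψ₁) = Σ zᵢ(Kᵢ−1)/(1+ψ₁(Kᵢ−1)) = 0.
Check two-phase: ΣzᵢKᵢ = 1.500 > 1 and Σzᵢ/Kᵢ = 1.958 > 1, so g(0) = 0.500 > 0 and g(1) = -0.958 < 0.
Iterate (Newton) starting at ψ₁ = 0.5:
  ψ₁ = 0.500: g = -0.1136, g' = -1.060 → ψ₁ = 0.393
  ψ₁ = 0.393: g = -0.0019, g' = -1.038 → ψ₁ = 0.391
Converged at ψ₁ = 0.391.
Drum-1 compositions:
  1: x = 0.283, y = 0.792
  2: x = 0.717, y = 0.208
Drum-2 feed = drum-1 liquid: z₂ = (0.2829, 0.7171).
Drum 2:
Binary case is linear: z₁(K₁−1)(1+ψ₂(K₂−1)) + z₂(K₂−1)(1+ψ₂(K₁−1)) = 0
⇒ ψ₂ = [z₁(K₁−1)+z₂(K₂−1)] / [−(K₁−1)(K₂−1)] = 0.9532/1.9178 = 0.497
  1: x = 0.088, y = 0.480
  2: x = 0.912, y = 0.520

y_2 (drum 2) = 0.520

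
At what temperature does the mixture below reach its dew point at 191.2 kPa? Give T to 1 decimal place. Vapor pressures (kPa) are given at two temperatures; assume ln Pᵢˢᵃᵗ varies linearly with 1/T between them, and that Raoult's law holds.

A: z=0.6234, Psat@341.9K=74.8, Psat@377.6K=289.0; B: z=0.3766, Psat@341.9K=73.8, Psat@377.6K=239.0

Dew-point temperature: Σzᵢ·P/Pᵢˢᵃᵗ(T) = 1. Interpolate ln Pᵢˢᵃᵗ = aᵢ + bᵢ/T.
  T = 341.9 K: ΣzᵢP/Pᵢˢᵃᵗ = 2.5692
  T = 377.6 K: ΣzᵢP/Pᵢˢᵃᵗ = 0.7137
  T = 359.8 K: ΣzᵢP/Pᵢˢᵃᵗ = 1.3082
  T = 368.7 K: ΣzᵢP/Pᵢˢᵃᵗ = 0.9590
  T = 364.2 K: ΣzᵢP/Pᵢˢᵃᵗ = 1.1199
  T = 366.4 K: ΣzᵢP/Pᵢˢᵃᵗ = 1.0376
Interpolating between 366.4 K and 368.7 K gives T ≈ 367.5 K.

T = 367.5 K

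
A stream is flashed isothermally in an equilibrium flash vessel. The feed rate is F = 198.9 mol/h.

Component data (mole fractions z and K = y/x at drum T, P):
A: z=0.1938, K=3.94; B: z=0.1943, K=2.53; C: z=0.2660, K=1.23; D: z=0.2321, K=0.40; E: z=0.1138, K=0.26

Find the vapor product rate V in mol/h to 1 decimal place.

Rachford–Rice: g(β) = Σ zᵢ(Kᵢ−1)/(1+β(Kᵢ−1)) = 0.
g(0) = ΣzᵢKᵢ − 1 = 0.7048 and g(1) = 1 − Σzᵢ/Kᵢ = -0.3602, so a root lies in (0, 1).
Newton iteration, β⁰ = 0.33:
  β = 0.3300: g = 0.25854, g' = -0.8835 → β = 0.6226
  β = 0.6226: g = 0.02859, g' = -0.7664 → β = 0.6599
  β = 0.6599: g = -0.00031, g' = -0.7840 → β = 0.6595
Converged at β = 0.6595.
Then V = β·F = 0.6595·198.9 = 131.2 mol/h and L = F − V = 67.7 mol/h.

V = 131.2 mol/h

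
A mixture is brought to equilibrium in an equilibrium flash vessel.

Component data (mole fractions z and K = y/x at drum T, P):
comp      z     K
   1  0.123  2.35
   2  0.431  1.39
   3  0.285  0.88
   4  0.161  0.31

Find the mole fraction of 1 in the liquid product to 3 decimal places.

x_1 = 0.068

Rachford–Rice: g(β) = Σ zᵢ(Kᵢ−1)/(1+β(Kᵢ−1)) = 0.
g(0) = ΣzᵢKᵢ − 1 = 0.189 and g(1) = 1 − Σzᵢ/Kᵢ = -0.206, so a root lies in (0, 1).
Newton iteration, β⁰ = 0.5:
  β = 0.500: g = 0.0338, g' = -0.309 → β = 0.609
  β = 0.609: g = -0.0017, g' = -0.343 → β = 0.605
  β = 0.605: g = -0.0000, g' = -0.341 → β = 0.604
Converged at β = 0.604.
Compositions from xᵢ = zᵢ/(1+β(Kᵢ−1)), yᵢ = Kᵢxᵢ:
  1: x = 0.068, y = 0.159
  2: x = 0.349, y = 0.485
  3: x = 0.307, y = 0.270
  4: x = 0.276, y = 0.086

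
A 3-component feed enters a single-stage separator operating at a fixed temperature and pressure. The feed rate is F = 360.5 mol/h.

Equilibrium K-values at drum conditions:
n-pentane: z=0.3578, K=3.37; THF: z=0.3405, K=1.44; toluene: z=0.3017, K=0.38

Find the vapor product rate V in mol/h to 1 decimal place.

V = 304.0 mol/h

Material balance + equilibrium reduce to Σ zᵢ(Kᵢ−1)/(1+V/F(Kᵢ−1)) = 0.
Feasibility: ΣzᵢKᵢ = 1.8108, Σzᵢ/Kᵢ = 1.1366 — both > 1, two phases present.
Iterate (Newton) starting at V/F = 0.5:
  V/F = 0.5000: g = 0.23980, g' = -0.7088 → V/F = 0.8383
  V/F = 0.8383: g = 0.00387, g' = -0.7633 → V/F = 0.8434
Converged at V/F = 0.8434.
Then V = V/F·F = 0.8434·360.5 = 304.0 mol/h and L = F − V = 56.5 mol/h.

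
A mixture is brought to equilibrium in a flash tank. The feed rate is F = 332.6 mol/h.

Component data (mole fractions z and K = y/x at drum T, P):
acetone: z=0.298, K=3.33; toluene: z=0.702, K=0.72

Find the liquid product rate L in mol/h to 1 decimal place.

L = 78.8 mol/h

Material balance + equilibrium reduce to Σ zᵢ(Kᵢ−1)/(1+V/F(Kᵢ−1)) = 0.
g(0) = ΣzᵢKᵢ − 1 = 0.498 and g(1) = 1 − Σzᵢ/Kᵢ = -0.064, so a root lies in (0, 1).
Iterate (Newton) starting at V/F = 0.5:
  V/F = 0.500: g = 0.0922, g' = -0.420 → V/F = 0.720
  V/F = 0.720: g = 0.0132, g' = -0.312 → V/F = 0.762
  V/F = 0.762: g = 0.0003, g' = -0.299 → V/F = 0.763
Converged at V/F = 0.763.
Then V = V/F·F = 0.7630·332.6 = 253.8 mol/h and L = F − V = 78.8 mol/h.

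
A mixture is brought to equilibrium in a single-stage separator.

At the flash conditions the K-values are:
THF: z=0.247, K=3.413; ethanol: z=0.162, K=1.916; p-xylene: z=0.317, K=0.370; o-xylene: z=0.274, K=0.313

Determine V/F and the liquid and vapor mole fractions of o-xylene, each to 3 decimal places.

V/F = 0.278, x_o-xylene = 0.339, y_o-xylene = 0.106

Iterate (Newton) starting at V/F = 0.5:
  V/F = 0.500: g = -0.2064, g' = -0.928 → V/F = 0.277
  V/F = 0.277: g = 0.0007, g' = -0.985 → V/F = 0.278
Converged at V/F = 0.278.
Compositions from xᵢ = zᵢ/(1+V/F(Kᵢ−1)), yᵢ = Kᵢxᵢ:
  THF: x = 0.148, y = 0.504
  ethanol: x = 0.129, y = 0.247
  p-xylene: x = 0.384, y = 0.142
  o-xylene: x = 0.339, y = 0.106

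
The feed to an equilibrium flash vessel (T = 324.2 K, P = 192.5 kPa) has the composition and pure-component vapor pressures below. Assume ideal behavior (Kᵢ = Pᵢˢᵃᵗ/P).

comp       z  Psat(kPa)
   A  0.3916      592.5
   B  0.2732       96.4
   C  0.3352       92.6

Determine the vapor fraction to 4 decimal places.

Raoult's law: Kᵢ = Pᵢˢᵃᵗ/P = Pᵢˢᵃᵗ/192.5.
  K_A = 592.5/192.5 = 3.077922, K_B = 96.4/192.5 = 0.500779, K_C = 92.6/192.5 = 0.481039
Let ψ = V/F and solve Σ zᵢ(Kᵢ−1)/(1+ψ(Kᵢ−1)) = 0.
g(0) = ΣzᵢKᵢ − 1 = 0.5034 and g(1) = 1 − Σzᵢ/Kᵢ = -0.3696, so a root lies in (0, 1).
Newton iteration, ψ⁰ = 0.5:
  ψ = 0.5000: g = -0.01758, g' = -0.6923 → ψ = 0.4746
  ψ = 0.4746: g = 0.00015, g' = -0.7045 → ψ = 0.4748
Converged at ψ = 0.4748.

ψ = 0.4748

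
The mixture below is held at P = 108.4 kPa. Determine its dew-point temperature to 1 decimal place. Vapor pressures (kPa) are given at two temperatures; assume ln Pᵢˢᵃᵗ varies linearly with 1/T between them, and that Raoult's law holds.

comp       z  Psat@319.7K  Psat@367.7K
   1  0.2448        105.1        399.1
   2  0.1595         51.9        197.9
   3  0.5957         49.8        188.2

Dew-point temperature: Σzᵢ·P/Pᵢˢᵃᵗ(T) = 1. Interpolate ln Pᵢˢᵃᵗ = aᵢ + bᵢ/T.
  T = 319.7 K: ΣzᵢP/Pᵢˢᵃᵗ = 1.8823
  T = 367.7 K: ΣzᵢP/Pᵢˢᵃᵗ = 0.4970
  T = 343.7 K: ΣzᵢP/Pᵢˢᵃᵗ = 0.9232
  T = 331.7 K: ΣzᵢP/Pᵢˢᵃᵗ = 1.3014
  T = 337.7 K: ΣzᵢP/Pᵢˢᵃᵗ = 1.0928
  T = 340.7 K: ΣzᵢP/Pᵢˢᵃᵗ = 1.0037
  T = 342.2 K: ΣzᵢP/Pᵢˢᵃᵗ = 0.9625
Interpolating between 340.7 K and 342.2 K gives T ≈ 340.8 K.

T = 340.8 K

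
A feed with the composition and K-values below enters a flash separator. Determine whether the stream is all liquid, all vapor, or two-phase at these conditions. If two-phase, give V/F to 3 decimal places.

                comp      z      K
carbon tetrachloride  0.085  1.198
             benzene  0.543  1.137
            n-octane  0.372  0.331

ΣzᵢKᵢ = 0.842; Σzᵢ/Kᵢ = 1.672.
Since ΣzᵢKᵢ < 1 the mixture is below its bubble point — single liquid phase.

all liquid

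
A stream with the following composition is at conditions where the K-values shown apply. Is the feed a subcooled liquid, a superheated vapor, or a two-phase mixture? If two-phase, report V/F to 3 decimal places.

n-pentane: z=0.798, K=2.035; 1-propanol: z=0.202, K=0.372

ΣzᵢKᵢ = 1.699; Σzᵢ/Kᵢ = 0.935.
Since Σzᵢ/Kᵢ < 1 the mixture is above its dew point — single vapor phase.

superheated vapor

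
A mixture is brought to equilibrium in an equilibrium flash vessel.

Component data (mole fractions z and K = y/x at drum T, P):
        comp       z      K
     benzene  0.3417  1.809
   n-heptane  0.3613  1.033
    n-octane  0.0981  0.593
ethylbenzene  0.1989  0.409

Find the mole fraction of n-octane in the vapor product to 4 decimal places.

y_n-octane = 0.0719

Iterate (Newton) starting at β = 0.36:
  β = 0.3600: g = 0.02977, g' = -0.2689 → β = 0.4707
  β = 0.4707: g = -0.00030, g' = -0.2759 → β = 0.4696
Converged at β = 0.4696.
Compositions from xᵢ = zᵢ/(1+β(Kᵢ−1)), yᵢ = Kᵢxᵢ:
  benzene: x = 0.2476, y = 0.4480
  n-heptane: x = 0.3558, y = 0.3675
  n-octane: x = 0.1213, y = 0.0719
  ethylbenzene: x = 0.2753, y = 0.1126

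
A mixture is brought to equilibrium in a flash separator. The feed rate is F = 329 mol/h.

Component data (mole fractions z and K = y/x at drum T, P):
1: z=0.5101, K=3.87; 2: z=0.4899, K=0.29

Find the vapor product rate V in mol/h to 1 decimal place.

Let ψ = V/F and solve Σ zᵢ(Kᵢ−1)/(1+ψ(Kᵢ−1)) = 0.
g(0) = ΣzᵢKᵢ − 1 = 1.1162 and g(1) = 1 − Σzᵢ/Kᵢ = -0.8211, so a root lies in (0, 1).
Iterate (Newton) starting at ψ = 0.64:
  ψ = 0.6400: g = -0.12145, g' = -1.3517 → ψ = 0.5502
  ψ = 0.5502: g = -0.00311, g' = -1.2968 → ψ = 0.5478
Converged at ψ = 0.5478.
Then V = ψ·F = 0.5478·329 = 180.2 mol/h and L = F − V = 148.8 mol/h.

V = 180.2 mol/h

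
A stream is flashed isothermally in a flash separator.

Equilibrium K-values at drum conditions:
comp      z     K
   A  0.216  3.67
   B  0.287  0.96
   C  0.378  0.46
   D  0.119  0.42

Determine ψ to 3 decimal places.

ψ = 0.274

Rachford–Rice: g(ψ) = Σ zᵢ(Kᵢ−1)/(1+ψ(Kᵢ−1)) = 0.
Feasibility: ΣzᵢKᵢ = 1.292, Σzᵢ/Kᵢ = 1.463 — both > 1, two phases present.
Newton–Raphson from ψ = 0.36:
  ψ = 0.360: g = -0.0582, g' = -0.635 → ψ = 0.268
  ψ = 0.268: g = 0.0040, g' = -0.730 → ψ = 0.274
Converged at ψ = 0.274.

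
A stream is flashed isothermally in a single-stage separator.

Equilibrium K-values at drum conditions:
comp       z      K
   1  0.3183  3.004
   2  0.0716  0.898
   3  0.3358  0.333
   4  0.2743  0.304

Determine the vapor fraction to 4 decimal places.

ψ = 0.1692

Newton–Raphson from ψ = 0.5:
  ψ = 0.5000: g = -0.31794, g' = -0.9686 → ψ = 0.1718
  ψ = 0.1718: g = -0.00270, g' = -1.0702 → ψ = 0.1692
Converged at ψ = 0.1692.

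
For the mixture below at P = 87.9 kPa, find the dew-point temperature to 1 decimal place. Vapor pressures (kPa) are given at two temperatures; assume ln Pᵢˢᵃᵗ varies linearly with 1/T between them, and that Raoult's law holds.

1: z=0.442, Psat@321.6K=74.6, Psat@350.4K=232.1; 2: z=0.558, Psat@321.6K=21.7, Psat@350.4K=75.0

Dew-point temperature: Σzᵢ·P/Pᵢˢᵃᵗ(T) = 1. Interpolate ln Pᵢˢᵃᵗ = aᵢ + bᵢ/T.
  T = 321.6 K: ΣzᵢP/Pᵢˢᵃᵗ = 2.7811
  T = 350.4 K: ΣzᵢP/Pᵢˢᵃᵗ = 0.8214
  T = 336.0 K: ΣzᵢP/Pᵢˢᵃᵗ = 1.4721
  T = 343.2 K: ΣzᵢP/Pᵢˢᵃᵗ = 1.0928
  T = 346.8 K: ΣzᵢP/Pᵢˢᵃᵗ = 0.9460
  T = 345.0 K: ΣzᵢP/Pᵢˢᵃᵗ = 1.0164
Interpolating between 345.0 K and 346.8 K gives T ≈ 345.4 K.

T = 345.4 K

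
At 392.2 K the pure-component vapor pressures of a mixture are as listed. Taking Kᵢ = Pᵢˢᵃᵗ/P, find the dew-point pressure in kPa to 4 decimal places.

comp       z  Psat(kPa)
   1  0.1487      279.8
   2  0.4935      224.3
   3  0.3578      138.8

Pdew = 188.3438 kPa

At the dew point ψ → 1, so Σzᵢ/Kᵢ = 1 with Kᵢ = Pᵢˢᵃᵗ/P ⇒ 1/P = Σzᵢ/Pᵢˢᵃᵗ.
1/P = 0.1487/279.8 + 0.4935/224.3 + 0.3578/138.8 = 0.0053094 ⇒ P = 188.3438 kPa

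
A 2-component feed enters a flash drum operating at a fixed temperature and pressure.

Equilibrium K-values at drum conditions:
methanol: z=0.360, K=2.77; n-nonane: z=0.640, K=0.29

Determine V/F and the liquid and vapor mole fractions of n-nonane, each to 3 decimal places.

Binary case is linear: z₁(K₁−1)(1+V/F(K₂−1)) + z₂(K₂−1)(1+V/F(K₁−1)) = 0
⇒ V/F = [z₁(K₁−1)+z₂(K₂−1)] / [−(K₁−1)(K₂−1)] = 0.1828/1.2567 = 0.145
Compositions from xᵢ = zᵢ/(1+V/F(Kᵢ−1)), yᵢ = Kᵢxᵢ:
  methanol: x = 0.286, y = 0.793
  n-nonane: x = 0.714, y = 0.207

V/F = 0.145, x_n-nonane = 0.714, y_n-nonane = 0.207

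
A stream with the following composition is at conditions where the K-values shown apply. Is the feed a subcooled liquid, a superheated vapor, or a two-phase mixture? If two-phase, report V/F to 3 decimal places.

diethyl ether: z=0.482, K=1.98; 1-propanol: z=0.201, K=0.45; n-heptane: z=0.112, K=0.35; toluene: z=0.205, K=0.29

ΣzᵢKᵢ = 1.143; Σzᵢ/Kᵢ = 1.717.
Both exceed 1, so a two-phase solution exists.
Let ψ = V/F and solve Σ zᵢ(Kᵢ−1)/(1+ψ(Kᵢ−1)) = 0.
Newton–Raphson from ψ = 0.45:
  ψ = 0.450: g = -0.1359, g' = -0.648 → ψ = 0.240
  ψ = 0.240: g = -0.0068, g' = -0.601 → ψ = 0.229
Converged at ψ = 0.229.

two-phase, V/F = 0.229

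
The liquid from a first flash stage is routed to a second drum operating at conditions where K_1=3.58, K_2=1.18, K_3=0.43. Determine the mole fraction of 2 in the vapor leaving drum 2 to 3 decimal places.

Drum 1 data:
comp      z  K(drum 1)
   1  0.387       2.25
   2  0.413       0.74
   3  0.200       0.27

y_2 (drum 2) = 0.475

Drum 1:
Iterate (Newton) starting at ψ₁ = 0.34:
  ψ₁ = 0.340: g = 0.0275, g' = -0.520 → ψ₁ = 0.393
Converged at ψ₁ = 0.393.
Drum-1 compositions:
  1: x = 0.259, y = 0.584
  2: x = 0.460, y = 0.340
  3: x = 0.280, y = 0.076
Drum-2 feed = drum-1 liquid: z₂ = (0.2595, 0.4600, 0.2805).
Drum 2:
Newton iteration, ψ₂⁰ = 0.5:
  ψ₂ = 0.500: g = 0.1447, g' = -0.520 → ψ₂ = 0.778
  ψ₂ = 0.778: g = 0.0079, g' = -0.497 → ψ₂ = 0.794
Converged at ψ₂ = 0.794.
  1: x = 0.085, y = 0.305
  2: x = 0.402, y = 0.475
  3: x = 0.512, y = 0.220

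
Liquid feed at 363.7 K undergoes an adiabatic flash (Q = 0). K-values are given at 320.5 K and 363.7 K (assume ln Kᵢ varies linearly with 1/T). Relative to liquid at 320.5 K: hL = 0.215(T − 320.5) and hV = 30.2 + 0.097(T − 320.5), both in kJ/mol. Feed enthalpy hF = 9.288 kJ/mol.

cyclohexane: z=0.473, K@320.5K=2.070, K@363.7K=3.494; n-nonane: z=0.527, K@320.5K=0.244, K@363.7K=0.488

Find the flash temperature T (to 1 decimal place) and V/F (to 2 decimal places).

T = 328.7 K, V/F = 0.26

Adiabatic flash: solve Rachford–Rice at each trial T, then check hF = ψ·hV(T) + (1−ψ)·hL(T).
  T = 320.5 K: K = (2.070, 0.244), RR gives ψ = 0.133, H_out = 4.021 kJ/mol
  T = 363.7 K: K = (3.494, 0.488), RR gives ψ = 0.713, H_out = 27.174 kJ/mol
  T = 342.1 K: K = (2.734, 0.353), RR gives ψ = 0.427, H_out = 16.447 kJ/mol
  T = 331.3 K: K = (2.390, 0.295), RR gives ψ = 0.292, H_out = 10.764 kJ/mol
  T = 325.9 K: K = (2.227, 0.269), RR gives ψ = 0.217, H_out = 7.585 kJ/mol
  T = 328.6 K: K = (2.308, 0.282), RR gives ψ = 0.256, H_out = 9.213 kJ/mol
  T = 330.0 K: K = (2.350, 0.289), RR gives ψ = 0.275, H_out = 10.026 kJ/mol
Linear interpolation between T = 328.6 (H_out = 9.213) and T = 330.0 (H_out = 10.026) on hF = 9.288 gives T ≈ 328.7 K, at which ψ = 0.26.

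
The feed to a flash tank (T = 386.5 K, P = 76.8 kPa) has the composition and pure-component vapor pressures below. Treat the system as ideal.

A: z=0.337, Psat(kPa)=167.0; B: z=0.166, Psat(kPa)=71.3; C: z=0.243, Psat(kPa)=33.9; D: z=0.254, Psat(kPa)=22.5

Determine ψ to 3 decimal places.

Raoult's law: Kᵢ = Pᵢˢᵃᵗ/P = Pᵢˢᵃᵗ/76.8.
  K_A = 167.0/76.8 = 2.17448, K_B = 71.3/76.8 = 0.92839, K_C = 33.9/76.8 = 0.44141, K_D = 22.5/76.8 = 0.29297
Iterate (Newton) starting at ψ = 0.64:
  ψ = 0.640: g = -0.3258, g' = -0.760 → ψ = 0.211
  ψ = 0.211: g = -0.0599, g' = -0.572 → ψ = 0.106
  ψ = 0.106: g = 0.0013, g' = -0.602 → ψ = 0.109
Converged at ψ = 0.109.

ψ = 0.109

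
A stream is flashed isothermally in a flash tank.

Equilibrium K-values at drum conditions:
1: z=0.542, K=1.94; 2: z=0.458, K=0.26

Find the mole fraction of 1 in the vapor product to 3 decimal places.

Let ψ = V/F and solve Σ zᵢ(Kᵢ−1)/(1+ψ(Kᵢ−1)) = 0.
Feasibility: ΣzᵢKᵢ = 1.171, Σzᵢ/Kᵢ = 2.041 — both > 1, two phases present.
Newton–Raphson from ψ = 0.5:
  ψ = 0.500: g = -0.1914, g' = -0.854 → ψ = 0.276
  ψ = 0.276: g = -0.0212, g' = -0.698 → ψ = 0.245
Converged at ψ = 0.245.
Compositions from xᵢ = zᵢ/(1+ψ(Kᵢ−1)), yᵢ = Kᵢxᵢ:
  1: x = 0.440, y = 0.855
  2: x = 0.560, y = 0.145

y_1 = 0.855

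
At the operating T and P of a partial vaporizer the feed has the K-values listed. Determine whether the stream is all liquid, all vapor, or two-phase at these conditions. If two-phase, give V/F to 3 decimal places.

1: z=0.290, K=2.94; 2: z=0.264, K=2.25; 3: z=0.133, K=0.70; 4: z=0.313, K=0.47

ΣzᵢKᵢ = 1.687; Σzᵢ/Kᵢ = 1.072.
Both exceed 1, so a two-phase solution exists.
Material balance + equilibrium reduce to Σ zᵢ(Kᵢ−1)/(1+ψ(Kᵢ−1)) = 0.
Newton iteration, ψ⁰ = 0.42:
  ψ = 0.420: g = 0.2674, g' = -0.670 → ψ = 0.819
  ψ = 0.819: g = 0.0343, g' = -0.559 → ψ = 0.880
Converged at ψ = 0.880.

two-phase, V/F = 0.880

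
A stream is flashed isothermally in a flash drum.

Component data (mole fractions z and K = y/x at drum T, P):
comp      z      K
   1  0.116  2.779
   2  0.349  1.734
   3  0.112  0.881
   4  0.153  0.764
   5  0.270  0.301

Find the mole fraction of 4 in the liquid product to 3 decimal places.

x_4 = 0.169

Material balance + equilibrium reduce to Σ zᵢ(Kᵢ−1)/(1+V/F(Kᵢ−1)) = 0.
Check two-phase: ΣzᵢKᵢ = 1.224 > 1 and Σzᵢ/Kᵢ = 1.467 > 1, so g(0) = 0.224 > 0 and g(1) = -0.467 < 0.
Iterate (Newton) starting at V/F = 0.5:
  V/F = 0.500: g = -0.0486, g' = -0.528 → V/F = 0.408
  V/F = 0.408: g = -0.0012, g' = -0.505 → V/F = 0.405
Converged at V/F = 0.405.
Compositions from xᵢ = zᵢ/(1+V/F(Kᵢ−1)), yᵢ = Kᵢxᵢ:
  1: x = 0.067, y = 0.187
  2: x = 0.269, y = 0.466
  3: x = 0.118, y = 0.104
  4: x = 0.169, y = 0.129
  5: x = 0.377, y = 0.113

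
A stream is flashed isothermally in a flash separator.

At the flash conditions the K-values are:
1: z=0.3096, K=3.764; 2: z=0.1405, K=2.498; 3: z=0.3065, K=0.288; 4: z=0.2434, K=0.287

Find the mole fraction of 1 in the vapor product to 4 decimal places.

y_1 = 0.5595

Let ψ = V/F and solve Σ zᵢ(Kᵢ−1)/(1+ψ(Kᵢ−1)) = 0.
Feasibility: ΣzᵢKᵢ = 1.6744, Σzᵢ/Kᵢ = 2.0508 — both > 1, two phases present.
Newton iteration, ψ⁰ = 0.5:
  ψ = 0.5000: g = -0.12896, g' = -1.1934 → ψ = 0.3919
  ψ = 0.3919: g = -0.00018, g' = -1.2074 → ψ = 0.3918
Converged at ψ = 0.3918.
Compositions from xᵢ = zᵢ/(1+ψ(Kᵢ−1)), yᵢ = Kᵢxᵢ:
  1: x = 0.1486, y = 0.5595
  2: x = 0.0885, y = 0.2212
  3: x = 0.4251, y = 0.1224
  4: x = 0.3377, y = 0.0969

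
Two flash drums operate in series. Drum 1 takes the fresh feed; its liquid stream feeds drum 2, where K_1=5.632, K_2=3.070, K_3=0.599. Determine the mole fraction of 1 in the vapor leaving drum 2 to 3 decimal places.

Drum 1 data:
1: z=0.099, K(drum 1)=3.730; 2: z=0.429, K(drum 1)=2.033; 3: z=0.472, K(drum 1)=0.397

y_1 (drum 2) = 0.070

Drum 1:
Newton iteration, ψ₁⁰ = 0.43:
  ψ₁ = 0.430: g = 0.0469, g' = -0.688 → ψ₁ = 0.498
  ψ₁ = 0.498: g = 0.0003, g' = -0.683 → ψ₁ = 0.499
Converged at ψ₁ = 0.499.
Drum-1 compositions:
  1: x = 0.042, y = 0.156
  2: x = 0.283, y = 0.576
  3: x = 0.675, y = 0.268
Drum-2 feed = drum-1 liquid: z₂ = (0.0419, 0.2832, 0.6749).
Drum 2:
Material balance + equilibrium reduce to Σ zᵢ(Kᵢ−1)/(1+ψ₂(Kᵢ−1)) = 0.
g(0) = ΣzᵢKᵢ − 1 = 0.510 and g(1) = 1 − Σzᵢ/Kᵢ = -0.226, so a root lies in (0, 1).
Newton–Raphson from ψ₂ = 0.5:
  ψ₂ = 0.500: g = 0.0081, g' = -0.545 → ψ₂ = 0.515
Converged at ψ₂ = 0.515.
  1: x = 0.012, y = 0.070
  2: x = 0.137, y = 0.421
  3: x = 0.851, y = 0.509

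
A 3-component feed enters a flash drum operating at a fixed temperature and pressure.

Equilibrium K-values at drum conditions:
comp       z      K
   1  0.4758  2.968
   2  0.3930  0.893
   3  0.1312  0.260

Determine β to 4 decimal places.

Newton iteration, β⁰ = 0.5:
  β = 0.5000: g = 0.27343, g' = -0.6542 → β = 0.9180
  β = 0.9180: g = -0.01572, g' = -0.9380 → β = 0.9012
  β = 0.9012: g = -0.00039, g' = -0.8925 → β = 0.9008
Converged at β = 0.9008.

β = 0.9008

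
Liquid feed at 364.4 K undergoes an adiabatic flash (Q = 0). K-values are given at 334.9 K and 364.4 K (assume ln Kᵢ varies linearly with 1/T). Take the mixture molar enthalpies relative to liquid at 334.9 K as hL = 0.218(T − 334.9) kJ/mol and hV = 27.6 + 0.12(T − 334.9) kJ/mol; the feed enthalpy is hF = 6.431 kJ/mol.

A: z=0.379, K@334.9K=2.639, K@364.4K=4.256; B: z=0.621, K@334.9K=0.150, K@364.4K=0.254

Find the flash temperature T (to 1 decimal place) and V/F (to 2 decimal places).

T = 344.2 K, V/F = 0.17

Adiabatic flash: solve Rachford–Rice at each trial T, then check hF = ψ·hV(T) + (1−ψ)·hL(T).
  T = 334.9 K: K = (2.639, 0.150), RR gives ψ = 0.067, H_out = 1.849 kJ/mol
  T = 364.4 K: K = (4.256, 0.254), RR gives ψ = 0.317, H_out = 14.272 kJ/mol
  T = 349.6 K: K = (3.383, 0.197), RR gives ψ = 0.211, H_out = 8.736 kJ/mol
  T = 342.2 K: K = (2.993, 0.172), RR gives ψ = 0.146, H_out = 5.526 kJ/mol
  T = 345.9 K: K = (3.184, 0.184), RR gives ψ = 0.180, H_out = 7.182 kJ/mol
  T = 344.0 K: K = (3.085, 0.178), RR gives ψ = 0.163, H_out = 6.346 kJ/mol
Linear interpolation between T = 344.0 (H_out = 6.346) and T = 345.9 (H_out = 7.182) on hF = 6.431 gives T ≈ 344.2 K, at which ψ = 0.17.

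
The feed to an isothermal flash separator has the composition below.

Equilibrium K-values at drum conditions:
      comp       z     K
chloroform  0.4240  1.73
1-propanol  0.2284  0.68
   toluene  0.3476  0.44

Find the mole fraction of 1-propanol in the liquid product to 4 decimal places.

Newton iteration, ψ⁰ = 0.5:
  ψ = 0.5000: g = -0.13061, g' = -0.3647 → ψ = 0.1419
  ψ = 0.1419: g = -0.00754, g' = -0.3398 → ψ = 0.1197
Converged at ψ = 0.1197.
Compositions from xᵢ = zᵢ/(1+ψ(Kᵢ−1)), yᵢ = Kᵢxᵢ:
  chloroform: x = 0.3899, y = 0.6746
  1-propanol: x = 0.2375, y = 0.1615
  toluene: x = 0.3726, y = 0.1639

x_1-propanol = 0.2375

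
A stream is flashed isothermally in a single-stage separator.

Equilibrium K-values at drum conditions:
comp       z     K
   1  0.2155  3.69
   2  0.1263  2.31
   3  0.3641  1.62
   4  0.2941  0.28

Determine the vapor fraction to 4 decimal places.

Material balance + equilibrium reduce to Σ zᵢ(Kᵢ−1)/(1+ψ(Kᵢ−1)) = 0.
Feasibility: ΣzᵢKᵢ = 1.7591, Σzᵢ/Kᵢ = 1.3882 — both > 1, two phases present.
Newton iteration, ψ⁰ = 0.43:
  ψ = 0.4300: g = 0.24614, g' = -0.8310 → ψ = 0.7262
  ψ = 0.7262: g = -0.00706, g' = -0.9719 → ψ = 0.7189
Converged at ψ = 0.7189.

ψ = 0.7189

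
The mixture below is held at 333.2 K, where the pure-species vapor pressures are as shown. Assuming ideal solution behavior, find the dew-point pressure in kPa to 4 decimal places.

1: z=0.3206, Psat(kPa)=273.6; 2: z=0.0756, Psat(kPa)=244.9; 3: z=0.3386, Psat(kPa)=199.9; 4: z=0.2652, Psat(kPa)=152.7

At the dew point ψ → 1, so Σzᵢ/Kᵢ = 1 with Kᵢ = Pᵢˢᵃᵗ/P ⇒ 1/P = Σzᵢ/Pᵢˢᵃᵗ.
1/P = 0.3206/273.6 + 0.0756/244.9 + 0.3386/199.9 + 0.2652/152.7 = 0.0049111 ⇒ P = 203.6218 kPa

Pdew = 203.6218 kPa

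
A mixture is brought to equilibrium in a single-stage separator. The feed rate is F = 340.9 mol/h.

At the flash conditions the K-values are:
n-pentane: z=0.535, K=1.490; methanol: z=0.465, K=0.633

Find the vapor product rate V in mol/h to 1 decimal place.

V = 173.4 mol/h

Material balance + equilibrium reduce to Σ zᵢ(Kᵢ−1)/(1+V/F(Kᵢ−1)) = 0.
Feasibility: ΣzᵢKᵢ = 1.091, Σzᵢ/Kᵢ = 1.094 — both > 1, two phases present.
Binary case is linear: z₁(K₁−1)(1+V/F(K₂−1)) + z₂(K₂−1)(1+V/F(K₁−1)) = 0
⇒ V/F = [z₁(K₁−1)+z₂(K₂−1)] / [−(K₁−1)(K₂−1)] = 0.0915/0.1798 = 0.509
Then V = V/F·F = 0.5088·340.9 = 173.4 mol/h and L = F − V = 167.5 mol/h.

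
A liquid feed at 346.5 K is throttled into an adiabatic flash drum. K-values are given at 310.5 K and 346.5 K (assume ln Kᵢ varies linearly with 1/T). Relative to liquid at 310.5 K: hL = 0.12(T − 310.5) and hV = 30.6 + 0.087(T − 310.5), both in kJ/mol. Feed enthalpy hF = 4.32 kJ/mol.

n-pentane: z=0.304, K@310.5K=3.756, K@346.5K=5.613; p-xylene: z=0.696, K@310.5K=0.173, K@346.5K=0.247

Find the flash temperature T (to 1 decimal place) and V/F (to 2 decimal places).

T = 313.5 K, V/F = 0.13

Adiabatic flash: solve Rachford–Rice at each trial T, then check hF = ψ·hV(T) + (1−ψ)·hL(T).
  T = 310.5 K: K = (3.756, 0.173), RR gives ψ = 0.115, H_out = 3.521 kJ/mol
  T = 346.5 K: K = (5.613, 0.247), RR gives ψ = 0.253, H_out = 11.757 kJ/mol
  T = 328.5 K: K = (4.642, 0.209), RR gives ψ = 0.193, H_out = 7.955 kJ/mol
  T = 319.5 K: K = (4.188, 0.191), RR gives ψ = 0.157, H_out = 5.845 kJ/mol
  T = 315.0 K: K = (3.969, 0.182), RR gives ψ = 0.137, H_out = 4.715 kJ/mol
  T = 312.8 K: K = (3.864, 0.177), RR gives ψ = 0.127, H_out = 4.140 kJ/mol
Linear interpolation between T = 312.8 (H_out = 4.140) and T = 315.0 (H_out = 4.715) on hF = 4.32 gives T ≈ 313.5 K, at which ψ = 0.13.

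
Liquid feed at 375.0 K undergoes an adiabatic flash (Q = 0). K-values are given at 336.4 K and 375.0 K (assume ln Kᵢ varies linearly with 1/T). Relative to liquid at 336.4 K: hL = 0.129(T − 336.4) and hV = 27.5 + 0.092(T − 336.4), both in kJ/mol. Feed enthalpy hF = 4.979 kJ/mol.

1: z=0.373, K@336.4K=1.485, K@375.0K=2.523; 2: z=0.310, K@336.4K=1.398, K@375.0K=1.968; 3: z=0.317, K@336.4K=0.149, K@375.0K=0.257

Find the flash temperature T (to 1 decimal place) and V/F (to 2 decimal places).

T = 339.1 K, V/F = 0.17

Adiabatic flash: solve Rachford–Rice at each trial T, then check hF = ψ·hV(T) + (1−ψ)·hL(T).
  T = 336.4 K: K = (1.485, 1.398, 0.149), RR gives ψ = 0.091, H_out = 2.497 kJ/mol
  T = 375.0 K: K = (2.523, 1.968, 0.257), RR gives ψ = 0.664, H_out = 22.297 kJ/mol
  T = 355.7 K: K = (1.964, 1.674, 0.199), RR gives ψ = 0.468, H_out = 15.028 kJ/mol
  T = 346.0 K: K = (1.713, 1.533, 0.173), RR gives ψ = 0.322, H_out = 9.969 kJ/mol
  T = 341.2 K: K = (1.597, 1.465, 0.161), RR gives ψ = 0.222, H_out = 6.688 kJ/mol
  T = 338.8 K: K = (1.540, 1.431, 0.155), RR gives ψ = 0.161, H_out = 4.736 kJ/mol
Linear interpolation between T = 338.8 (H_out = 4.736) and T = 341.2 (H_out = 6.688) on hF = 4.979 gives T ≈ 339.1 K, at which ψ = 0.17.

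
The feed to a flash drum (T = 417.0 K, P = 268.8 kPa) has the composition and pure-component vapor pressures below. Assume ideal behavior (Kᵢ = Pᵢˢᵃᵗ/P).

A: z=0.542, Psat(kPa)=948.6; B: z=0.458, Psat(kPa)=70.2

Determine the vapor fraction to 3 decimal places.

ψ = 0.552

Raoult's law: Kᵢ = Pᵢˢᵃᵗ/P = Pᵢˢᵃᵗ/268.8.
  K_A = 948.6/268.8 = 3.52902, K_B = 70.2/268.8 = 0.26116
Material balance + equilibrium reduce to Σ zᵢ(Kᵢ−1)/(1+ψ(Kᵢ−1)) = 0.
g(0) = ΣzᵢKᵢ − 1 = 1.032 and g(1) = 1 − Σzᵢ/Kᵢ = -0.907, so a root lies in (0, 1).
Newton–Raphson from ψ = 0.5:
  ψ = 0.500: g = 0.0687, g' = -1.305 → ψ = 0.553
  ψ = 0.553: g = -0.0002, g' = -1.317 → ψ = 0.552
Converged at ψ = 0.552.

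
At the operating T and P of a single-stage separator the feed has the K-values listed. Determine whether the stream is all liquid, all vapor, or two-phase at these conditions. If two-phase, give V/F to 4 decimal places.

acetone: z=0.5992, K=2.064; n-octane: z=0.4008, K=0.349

two-phase, V/F = 0.5437

ΣzᵢKᵢ = 1.3766; Σzᵢ/Kᵢ = 1.4387.
Both exceed 1, so a two-phase solution exists.
Rachford–Rice: g(ψ) = Σ zᵢ(Kᵢ−1)/(1+ψ(Kᵢ−1)) = 0.
Newton–Raphson from ψ = 0.36:
  ψ = 0.3600: g = 0.12019, g' = -0.6444 → ψ = 0.5465
  ψ = 0.5465: g = -0.00189, g' = -0.6805 → ψ = 0.5437
Converged at ψ = 0.5437.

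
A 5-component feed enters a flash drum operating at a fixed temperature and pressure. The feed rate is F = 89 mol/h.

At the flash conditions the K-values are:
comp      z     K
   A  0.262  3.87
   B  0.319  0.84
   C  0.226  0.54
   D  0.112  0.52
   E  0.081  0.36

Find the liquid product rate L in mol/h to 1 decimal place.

L = 48.9 mol/h

Iterate (Newton) starting at ψ = 0.5:
  ψ = 0.500: g = -0.0287, g' = -0.571 → ψ = 0.450
  ψ = 0.450: g = 0.0008, g' = -0.604 → ψ = 0.451
Converged at ψ = 0.451.
Then V = ψ·F = 0.4511·89 = 40.1 mol/h and L = F − V = 48.9 mol/h.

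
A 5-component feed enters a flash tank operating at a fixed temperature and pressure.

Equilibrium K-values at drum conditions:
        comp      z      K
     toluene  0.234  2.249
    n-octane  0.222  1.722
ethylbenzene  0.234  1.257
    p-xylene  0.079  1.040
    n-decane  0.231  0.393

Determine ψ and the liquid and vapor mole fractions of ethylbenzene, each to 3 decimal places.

Iterate (Newton) starting at ψ = 0.41:
  ψ = 0.410: g = 0.1878, g' = -0.392 → ψ = 0.889
  ψ = 0.889: g = -0.0164, g' = -0.537 → ψ = 0.858
Converged at ψ = 0.858.
Compositions from xᵢ = zᵢ/(1+ψ(Kᵢ−1)), yᵢ = Kᵢxᵢ:
  toluene: x = 0.113, y = 0.254
  n-octane: x = 0.137, y = 0.236
  ethylbenzene: x = 0.192, y = 0.241
  p-xylene: x = 0.076, y = 0.079
  n-decane: x = 0.482, y = 0.189

ψ = 0.858, x_ethylbenzene = 0.192, y_ethylbenzene = 0.241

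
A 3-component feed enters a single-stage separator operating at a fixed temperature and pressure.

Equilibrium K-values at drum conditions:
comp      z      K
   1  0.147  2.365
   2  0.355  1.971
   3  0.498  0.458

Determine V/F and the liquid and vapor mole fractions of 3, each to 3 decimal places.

Rachford–Rice: g(V/F) = Σ zᵢ(Kᵢ−1)/(1+V/F(Kᵢ−1)) = 0.
g(0) = ΣzᵢKᵢ − 1 = 0.275 and g(1) = 1 − Σzᵢ/Kᵢ = -0.330, so a root lies in (0, 1).
Newton iteration, V/F⁰ = 0.5:
  V/F = 0.500: g = -0.0189, g' = -0.524 → V/F = 0.464
Converged at V/F = 0.464.
Compositions from xᵢ = zᵢ/(1+V/F(Kᵢ−1)), yᵢ = Kᵢxᵢ:
  1: x = 0.090, y = 0.213
  2: x = 0.245, y = 0.482
  3: x = 0.665, y = 0.305

V/F = 0.464, x_3 = 0.665, y_3 = 0.305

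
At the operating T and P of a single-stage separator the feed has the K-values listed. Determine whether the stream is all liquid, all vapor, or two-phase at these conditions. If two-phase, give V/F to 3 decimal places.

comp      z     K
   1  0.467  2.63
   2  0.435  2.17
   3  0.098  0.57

ΣzᵢKᵢ = 2.228; Σzᵢ/Kᵢ = 0.550.
Since Σzᵢ/Kᵢ < 1 the mixture is above its dew point — single vapor phase.

all vapor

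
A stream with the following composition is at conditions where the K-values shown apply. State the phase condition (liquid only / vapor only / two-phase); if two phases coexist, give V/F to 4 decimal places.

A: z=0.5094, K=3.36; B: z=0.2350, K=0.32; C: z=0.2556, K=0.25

ΣzᵢKᵢ = 1.8507; Σzᵢ/Kᵢ = 1.9084.
Both exceed 1, so a two-phase solution exists.
Material balance + equilibrium reduce to Σ zᵢ(Kᵢ−1)/(1+ψ(Kᵢ−1)) = 0.
Iterate (Newton) starting at ψ = 0.33:
  ψ = 0.3300: g = 0.21506, g' = -1.3312 → ψ = 0.4915
  ψ = 0.4915: g = 0.01288, g' = -1.2140 → ψ = 0.5022
Converged at ψ = 0.5022.

two-phase, V/F = 0.5022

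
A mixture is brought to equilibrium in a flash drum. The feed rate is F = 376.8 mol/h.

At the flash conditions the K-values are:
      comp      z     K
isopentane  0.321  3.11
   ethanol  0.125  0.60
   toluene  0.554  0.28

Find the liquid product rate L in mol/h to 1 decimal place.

L = 315.8 mol/h

Rachford–Rice: g(V/F) = Σ zᵢ(Kᵢ−1)/(1+V/F(Kᵢ−1)) = 0.
Feasibility: ΣzᵢKᵢ = 1.228, Σzᵢ/Kᵢ = 2.290 — both > 1, two phases present.
Newton–Raphson from V/F = 0.5:
  V/F = 0.500: g = -0.3562, g' = -1.071 → V/F = 0.167
  V/F = 0.167: g = -0.0066, g' = -1.175 → V/F = 0.162
Converged at V/F = 0.162.
Then V = V/F·F = 0.1618·376.8 = 61.0 mol/h and L = F − V = 315.8 mol/h.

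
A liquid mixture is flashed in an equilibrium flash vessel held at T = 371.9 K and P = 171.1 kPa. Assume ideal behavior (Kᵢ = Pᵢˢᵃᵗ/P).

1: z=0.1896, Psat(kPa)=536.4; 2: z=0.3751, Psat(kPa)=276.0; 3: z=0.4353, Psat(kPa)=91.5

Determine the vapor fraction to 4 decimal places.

ψ = 0.7551

Raoult's law: Kᵢ = Pᵢˢᵃᵗ/P = Pᵢˢᵃᵗ/171.1.
  K_1 = 536.4/171.1 = 3.135009, K_2 = 276.0/171.1 = 1.613092, K_3 = 91.5/171.1 = 0.534775
Newton iteration, ψ⁰ = 0.55:
  ψ = 0.5500: g = 0.08601, g' = -0.4318 → ψ = 0.7492
  ψ = 0.7492: g = 0.00245, g' = -0.4161 → ψ = 0.7551
Converged at ψ = 0.7551.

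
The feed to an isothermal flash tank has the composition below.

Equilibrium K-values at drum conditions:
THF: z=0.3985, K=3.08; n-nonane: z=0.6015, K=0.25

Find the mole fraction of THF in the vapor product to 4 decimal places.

Rachford–Rice: g(β) = Σ zᵢ(Kᵢ−1)/(1+β(Kᵢ−1)) = 0.
Check two-phase: ΣzᵢKᵢ = 1.3778 > 1 and Σzᵢ/Kᵢ = 2.5354 > 1, so g(0) = 0.3778 > 0 and g(1) = -1.5354 < 0.
Binary case is linear: z₁(K₁−1)(1+β(K₂−1)) + z₂(K₂−1)(1+β(K₁−1)) = 0
⇒ β = [z₁(K₁−1)+z₂(K₂−1)] / [−(K₁−1)(K₂−1)] = 0.37776/1.56000 = 0.2422
Compositions from xᵢ = zᵢ/(1+β(Kᵢ−1)), yᵢ = Kᵢxᵢ:
  THF: x = 0.2650, y = 0.8163
  n-nonane: x = 0.7350, y = 0.1837

y_THF = 0.8163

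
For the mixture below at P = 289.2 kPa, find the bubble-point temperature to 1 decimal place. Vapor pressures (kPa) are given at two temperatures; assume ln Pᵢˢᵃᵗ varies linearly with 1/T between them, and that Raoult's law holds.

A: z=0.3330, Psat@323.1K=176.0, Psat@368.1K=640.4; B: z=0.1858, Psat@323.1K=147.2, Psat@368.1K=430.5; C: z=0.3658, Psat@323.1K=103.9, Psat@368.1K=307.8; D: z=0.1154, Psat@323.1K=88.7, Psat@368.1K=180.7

T = 351.7 K

Bubble-point temperature: ΣzᵢPᵢˢᵃᵗ(T) = P. Interpolate ln Pᵢˢᵃᵗ = aᵢ + bᵢ/T.
  T = 323.1 K: ΣzᵢPᵢˢᵃᵗ = 134.20 kPa
  T = 368.1 K: ΣzᵢPᵢˢᵃᵗ = 426.69 kPa
  T = 345.6 K: ΣzᵢPᵢˢᵃᵗ = 247.75 kPa
  T = 356.9 K: ΣzᵢPᵢˢᵃᵗ = 328.13 kPa
  T = 351.2 K: ΣzᵢPᵢˢᵃᵗ = 285.37 kPa
  T = 354.0 K: ΣzᵢPᵢˢᵃᵗ = 305.79 kPa
Interpolating between 351.2 K and 354.0 K gives T ≈ 351.7 K.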